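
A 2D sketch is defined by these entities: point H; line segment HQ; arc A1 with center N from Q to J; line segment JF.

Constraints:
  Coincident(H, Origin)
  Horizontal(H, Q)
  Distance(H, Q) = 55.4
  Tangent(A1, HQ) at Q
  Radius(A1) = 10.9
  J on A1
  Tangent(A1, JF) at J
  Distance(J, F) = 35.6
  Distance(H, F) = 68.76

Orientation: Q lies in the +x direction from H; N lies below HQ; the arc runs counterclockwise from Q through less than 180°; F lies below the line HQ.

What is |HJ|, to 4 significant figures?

46.30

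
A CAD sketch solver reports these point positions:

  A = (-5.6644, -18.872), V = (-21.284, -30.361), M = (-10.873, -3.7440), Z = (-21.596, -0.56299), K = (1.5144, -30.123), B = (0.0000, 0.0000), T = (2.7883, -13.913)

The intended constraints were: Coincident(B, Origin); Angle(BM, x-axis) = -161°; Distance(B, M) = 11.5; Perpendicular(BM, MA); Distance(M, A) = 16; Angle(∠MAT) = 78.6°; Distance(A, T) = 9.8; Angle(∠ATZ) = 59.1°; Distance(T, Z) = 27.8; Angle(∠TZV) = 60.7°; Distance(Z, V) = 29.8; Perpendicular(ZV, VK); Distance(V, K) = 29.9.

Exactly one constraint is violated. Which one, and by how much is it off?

Distance(V, K) = 29.9 — off by 7.10.

B = (0.00, 0.00) ✓; BM at -161.0° ✓; |BM| = 11.50 ✓; ∠(BM, MA) = 90.00° ✓; |MA| = 16.00 ✓; ∠MAT = 78.60° ✓; |AT| = 9.800 ✓; ∠ATZ = 59.10° ✓; |TZ| = 27.80 ✓; ∠TZV = 60.70° ✓; |ZV| = 29.80 ✓; ∠(ZV, VK) = 90.00° ✓; |VK| = 22.80 ✗.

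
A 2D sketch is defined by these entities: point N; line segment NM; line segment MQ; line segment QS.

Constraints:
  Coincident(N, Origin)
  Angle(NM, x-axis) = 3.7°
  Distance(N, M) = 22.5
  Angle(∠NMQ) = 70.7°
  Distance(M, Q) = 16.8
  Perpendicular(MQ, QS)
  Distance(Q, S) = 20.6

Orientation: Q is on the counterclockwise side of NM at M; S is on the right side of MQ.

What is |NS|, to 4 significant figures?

42.87

N is at the origin; NM runs at 3.7° with length 22.5, so M = 22.5·(cos 3.7°, sin 3.7°) = (22.45, 1.452). ∠NMQ = 70.7°, so MQ runs at 3.7° + (180° − 70.7°) = 113.0° from the x-axis; with |MQ| = 16.8, Q = M + 16.8·(cos 113.0°, sin 113.0°) = (15.89, 16.92). MQ is perpendicular to QS; with |QS| = 20.6 on the right of MQ, S = Q + 20.6·(0.9205, 0.3907) = (34.85, 24.97). Then |NS| = |S − N| = 42.87.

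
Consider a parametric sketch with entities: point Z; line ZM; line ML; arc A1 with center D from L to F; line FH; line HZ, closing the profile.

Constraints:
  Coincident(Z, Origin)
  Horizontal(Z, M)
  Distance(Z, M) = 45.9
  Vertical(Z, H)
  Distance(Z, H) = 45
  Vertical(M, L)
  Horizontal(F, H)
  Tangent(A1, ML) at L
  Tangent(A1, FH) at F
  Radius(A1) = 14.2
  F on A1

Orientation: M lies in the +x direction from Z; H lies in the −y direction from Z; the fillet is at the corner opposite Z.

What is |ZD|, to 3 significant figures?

44.2

Z is at the origin; Z and M share the same y with |ZM| = 45.9 and M on the +x side, so M = (45.9, 0.00). ZH is vertical with |ZH| = 45.0 and H on the −y side, so H = (0.00, -45.0). The virtual corner opposite Z is at (45.9, -45.0). A1 meets ML tangentially, so DL is at right angles to ML and A1 meets FH tangentially, so DF is at right angles to FH, with radius 14.2, so the center D sits 14.2 in from both sides at D = (31.7, -30.8). Then |ZD| = |D − Z| = 44.2.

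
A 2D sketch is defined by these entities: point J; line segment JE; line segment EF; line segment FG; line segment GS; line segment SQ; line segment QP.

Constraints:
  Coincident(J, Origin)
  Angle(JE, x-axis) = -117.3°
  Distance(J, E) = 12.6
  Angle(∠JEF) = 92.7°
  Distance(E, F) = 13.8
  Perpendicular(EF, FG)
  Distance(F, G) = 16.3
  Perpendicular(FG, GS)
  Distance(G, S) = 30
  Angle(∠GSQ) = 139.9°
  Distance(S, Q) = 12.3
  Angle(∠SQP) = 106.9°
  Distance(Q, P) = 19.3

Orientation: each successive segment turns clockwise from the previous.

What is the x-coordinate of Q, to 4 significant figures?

20.99

FG ⟂ GS, so GS runs at -24.60°; with |GS| = 30.0, S = (15.74, -3.120). ∠GSQ = 139.9° gives SQ at -64.70° from the x-axis; with |SQ| = 12.3, Q = (20.99, -14.24). So Q.x = 20.99.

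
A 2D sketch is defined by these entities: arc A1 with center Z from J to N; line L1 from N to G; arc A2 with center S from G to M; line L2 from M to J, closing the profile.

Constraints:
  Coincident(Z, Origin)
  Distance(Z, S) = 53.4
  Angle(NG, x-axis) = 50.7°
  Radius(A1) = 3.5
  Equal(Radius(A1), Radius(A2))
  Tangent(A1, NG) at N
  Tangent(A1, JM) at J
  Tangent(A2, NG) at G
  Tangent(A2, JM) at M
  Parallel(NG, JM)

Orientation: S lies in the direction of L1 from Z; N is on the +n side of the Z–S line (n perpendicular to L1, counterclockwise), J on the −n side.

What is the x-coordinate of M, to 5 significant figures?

36.531

The slot axis is L1's direction at 50.7°, so u = (cos 50.7°, sin 50.7°) = (0.63338, 0.77384) and n = (−sin 50.7°, cos 50.7°) = (-0.77384, 0.63338). Z is at the origin and S lies 53.4 along u from Z, so S = 53.4·u = (33.823, 41.323). Tangency of A1 to both parallel lines with radius 3.5 puts N and J at Z ± 3.5·n: N = (-2.7084, 2.2168), J = (2.7084, -2.2168). Equal radii place G and M the same way about S: G = S + 3.5·n = (31.114, 43.540), M = S − 3.5·n = (36.531, 39.106). So M.x = 36.531.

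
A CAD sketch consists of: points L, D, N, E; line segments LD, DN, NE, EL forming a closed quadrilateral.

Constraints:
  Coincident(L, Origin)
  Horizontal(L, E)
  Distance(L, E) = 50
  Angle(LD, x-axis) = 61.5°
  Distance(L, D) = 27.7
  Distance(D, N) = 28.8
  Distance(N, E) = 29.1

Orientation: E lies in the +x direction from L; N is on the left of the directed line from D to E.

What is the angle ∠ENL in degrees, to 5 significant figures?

72.635°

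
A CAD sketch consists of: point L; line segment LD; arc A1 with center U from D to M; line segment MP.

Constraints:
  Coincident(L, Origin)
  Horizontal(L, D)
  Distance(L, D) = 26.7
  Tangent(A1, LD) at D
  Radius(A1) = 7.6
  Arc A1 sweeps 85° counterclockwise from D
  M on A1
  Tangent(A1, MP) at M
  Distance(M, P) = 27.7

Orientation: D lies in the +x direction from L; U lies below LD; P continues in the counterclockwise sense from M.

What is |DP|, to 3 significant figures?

35.9

L is at the origin; L and D share the same y with |LD| = 26.7 and D on the +x side, so D = (26.7, 0.00). A1 meets LD tangentially, so UD is at right angles to LD, so U = D + (0, -7.6) = (26.7, -7.60). On A1, D sits at bearing 90° from U; an 85° counterclockwise sweep puts M at bearing 175°, so M = U + 7.6·(cos 175°, sin 175°) = (19.1, -6.94). Since A1 is tangent to MP there, UM ⟂ MP, so MP runs along (−sin 175°, cos 175°); with |MP| = 27.7, P = (16.7, -34.5). Then |DP| = |P − D| = 35.9.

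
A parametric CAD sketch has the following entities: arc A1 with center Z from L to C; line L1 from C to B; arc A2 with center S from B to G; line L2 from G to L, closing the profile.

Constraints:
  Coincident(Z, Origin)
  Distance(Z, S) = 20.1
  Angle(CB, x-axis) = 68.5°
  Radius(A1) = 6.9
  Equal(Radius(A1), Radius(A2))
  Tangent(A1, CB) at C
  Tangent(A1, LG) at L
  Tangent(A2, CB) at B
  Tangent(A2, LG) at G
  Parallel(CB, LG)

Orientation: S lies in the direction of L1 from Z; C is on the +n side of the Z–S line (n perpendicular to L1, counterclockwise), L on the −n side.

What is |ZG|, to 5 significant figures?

21.251

Tangency of A1 to both parallel lines with radius 6.9 puts C and L at Z ± 6.9·n: C = (-6.4199, 2.5289), L = (6.4199, -2.5289). Equal radii place B and G the same way about S: B = S + 6.9·n = (0.94679, 21.230), G = S − 6.9·n = (13.787, 16.173). Then |ZG| = |G − Z| = 21.251.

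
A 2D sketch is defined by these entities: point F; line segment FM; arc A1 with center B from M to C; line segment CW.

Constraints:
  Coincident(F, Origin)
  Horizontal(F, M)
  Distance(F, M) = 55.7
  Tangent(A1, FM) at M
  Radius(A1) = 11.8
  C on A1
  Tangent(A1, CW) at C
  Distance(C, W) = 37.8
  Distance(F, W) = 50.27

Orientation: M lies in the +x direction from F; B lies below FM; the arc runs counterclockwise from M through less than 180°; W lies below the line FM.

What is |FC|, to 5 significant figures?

45.521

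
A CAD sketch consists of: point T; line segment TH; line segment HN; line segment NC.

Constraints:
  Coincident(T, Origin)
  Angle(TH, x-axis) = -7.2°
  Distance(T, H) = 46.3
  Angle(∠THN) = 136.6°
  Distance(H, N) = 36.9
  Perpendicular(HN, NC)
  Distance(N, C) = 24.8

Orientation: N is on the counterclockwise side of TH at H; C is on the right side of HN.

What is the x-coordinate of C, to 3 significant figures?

90.4

T is at the origin; TH runs at -7.2° with length 46.3, so H = 46.3·(cos -7.2°, sin -7.2°) = (45.9, -5.80). ∠THN = 136.6°, so HN runs at -7.2° + (180° − 136.6°) = 36.2° from the x-axis; with |HN| = 36.9, N = H + 36.9·(cos 36.2°, sin 36.2°) = (75.7, 16.0). HN is perpendicular to NC; with |NC| = 24.8 on the right of HN, C = N + 24.8·(0.591, -0.807) = (90.4, -4.02). So C.x = 90.4.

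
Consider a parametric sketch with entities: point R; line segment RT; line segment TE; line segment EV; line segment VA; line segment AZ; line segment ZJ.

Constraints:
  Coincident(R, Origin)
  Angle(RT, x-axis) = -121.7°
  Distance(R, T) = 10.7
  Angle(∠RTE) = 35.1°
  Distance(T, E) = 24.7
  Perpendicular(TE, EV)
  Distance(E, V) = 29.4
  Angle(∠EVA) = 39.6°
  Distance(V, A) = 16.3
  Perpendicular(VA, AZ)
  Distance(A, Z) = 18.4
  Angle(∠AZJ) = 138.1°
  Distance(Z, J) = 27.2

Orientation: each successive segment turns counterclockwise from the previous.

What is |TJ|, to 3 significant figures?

56.0

VA ⟂ AZ, so AZ runs at -16.4°; with |AZ| = 18.4, Z = (18.5, 6.82). ∠AZJ = 138.1° gives ZJ at 25.5° from the x-axis; with |ZJ| = 27.2, J = (43.1, 18.5). Then |TJ| = |J − T| = 56.0.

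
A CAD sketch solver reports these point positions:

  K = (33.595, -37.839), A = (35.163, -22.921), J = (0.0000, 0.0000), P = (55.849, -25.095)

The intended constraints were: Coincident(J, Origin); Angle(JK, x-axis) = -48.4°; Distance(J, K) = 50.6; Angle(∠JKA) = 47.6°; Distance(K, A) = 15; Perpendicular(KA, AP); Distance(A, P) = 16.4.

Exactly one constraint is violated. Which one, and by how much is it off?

Distance(A, P) = 16.4 — off by 4.40.

J = (0.00, 0.00) ✓; JK at -48.40° ✓; |JK| = 50.60 ✓; ∠JKA = 47.60° ✓; |KA| = 15.00 ✓; ∠(KA, AP) = 90.00° ✓; |AP| = 20.80 ✗.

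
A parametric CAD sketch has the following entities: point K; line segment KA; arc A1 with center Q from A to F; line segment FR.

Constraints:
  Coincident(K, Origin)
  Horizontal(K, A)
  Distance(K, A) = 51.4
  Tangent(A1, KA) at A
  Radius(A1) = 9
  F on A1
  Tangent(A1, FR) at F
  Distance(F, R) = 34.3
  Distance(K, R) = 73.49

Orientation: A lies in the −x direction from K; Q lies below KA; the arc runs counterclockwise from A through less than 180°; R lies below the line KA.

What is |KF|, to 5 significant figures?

61.110

Checks: |QA| = 9.000 ✓; |QF| = 9.000 ✓; ∠(QF, FR) = 90.00° ✓; |FR| = 34.30 ✓; |KR| = 73.49 ✓.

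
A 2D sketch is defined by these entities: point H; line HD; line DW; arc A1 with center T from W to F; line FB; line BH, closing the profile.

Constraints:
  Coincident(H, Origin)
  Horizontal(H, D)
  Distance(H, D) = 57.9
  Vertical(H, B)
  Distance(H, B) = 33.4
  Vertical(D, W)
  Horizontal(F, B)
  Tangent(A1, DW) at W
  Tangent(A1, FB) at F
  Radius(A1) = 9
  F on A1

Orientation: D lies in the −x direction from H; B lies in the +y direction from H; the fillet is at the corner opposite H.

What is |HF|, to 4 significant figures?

59.22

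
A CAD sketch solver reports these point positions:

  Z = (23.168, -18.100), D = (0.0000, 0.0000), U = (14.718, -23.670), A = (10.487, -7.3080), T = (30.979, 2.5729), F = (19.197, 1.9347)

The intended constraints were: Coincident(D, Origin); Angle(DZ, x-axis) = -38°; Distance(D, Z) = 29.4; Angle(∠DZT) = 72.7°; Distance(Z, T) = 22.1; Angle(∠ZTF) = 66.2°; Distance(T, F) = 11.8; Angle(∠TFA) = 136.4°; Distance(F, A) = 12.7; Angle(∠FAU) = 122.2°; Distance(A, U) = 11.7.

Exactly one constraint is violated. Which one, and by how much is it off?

Distance(A, U) = 11.7 — off by 5.20.

D = (0.00, 0.00) ✓; DZ at -38.00° ✓; |DZ| = 29.40 ✓; ∠DZT = 72.70° ✓; |ZT| = 22.10 ✓; ∠ZTF = 66.20° ✓; |TF| = 11.80 ✓; ∠TFA = 136.4° ✓; |FA| = 12.70 ✓; ∠FAU = 122.2° ✓; |AU| = 16.90 ✗.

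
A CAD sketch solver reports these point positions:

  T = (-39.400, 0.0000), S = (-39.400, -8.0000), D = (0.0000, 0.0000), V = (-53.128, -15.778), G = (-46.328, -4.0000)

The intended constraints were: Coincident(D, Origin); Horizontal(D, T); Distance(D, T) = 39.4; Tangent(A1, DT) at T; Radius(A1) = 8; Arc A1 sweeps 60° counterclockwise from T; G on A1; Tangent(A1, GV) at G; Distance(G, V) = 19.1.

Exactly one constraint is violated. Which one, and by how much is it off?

Distance(G, V) = 19.1 — off by 5.50.

D = (0.00, 0.00) ✓; D.y = 0.00, T.y = 0.00 ✓; |DT| = 39.40 ✓; ∠(ST, TD) = 90.00° ✓; |ST| = 8.000 ✓; bearing(S→G) − bearing(S→T) = 60.00° ✓; |SG| = 8.000 ✓; ∠(SG, GV) = 90.00° ✓; |GV| = 13.60 ✗.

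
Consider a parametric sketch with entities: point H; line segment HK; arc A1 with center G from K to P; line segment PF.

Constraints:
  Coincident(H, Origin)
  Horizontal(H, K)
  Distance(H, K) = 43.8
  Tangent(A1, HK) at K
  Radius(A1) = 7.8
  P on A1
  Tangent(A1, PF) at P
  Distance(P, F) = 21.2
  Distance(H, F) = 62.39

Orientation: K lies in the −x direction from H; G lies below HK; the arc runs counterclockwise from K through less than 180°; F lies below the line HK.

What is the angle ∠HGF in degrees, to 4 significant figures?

134.3°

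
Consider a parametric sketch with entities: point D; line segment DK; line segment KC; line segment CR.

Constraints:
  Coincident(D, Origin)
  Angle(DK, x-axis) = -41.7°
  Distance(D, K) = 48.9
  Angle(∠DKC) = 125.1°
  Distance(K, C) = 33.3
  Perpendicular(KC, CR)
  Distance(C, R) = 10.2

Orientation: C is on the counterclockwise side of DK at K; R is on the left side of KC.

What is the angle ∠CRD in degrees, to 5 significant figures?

115.89°

∠DKC = 125.1°, so KC runs at -41.7° + (180° − 125.1°) = 13.200° from the x-axis; with |KC| = 33.3, C = K + 33.3·(cos 13.200°, sin 13.200°) = (68.931, -24.926). KC ⟂ CR; with |CR| = 10.2 on the left of KC, R = C + 10.2·(-0.22835, 0.97358) = (66.602, -14.995). Then cos ∠CRD = RC·RD / (|RC||RD|), giving 115.89°.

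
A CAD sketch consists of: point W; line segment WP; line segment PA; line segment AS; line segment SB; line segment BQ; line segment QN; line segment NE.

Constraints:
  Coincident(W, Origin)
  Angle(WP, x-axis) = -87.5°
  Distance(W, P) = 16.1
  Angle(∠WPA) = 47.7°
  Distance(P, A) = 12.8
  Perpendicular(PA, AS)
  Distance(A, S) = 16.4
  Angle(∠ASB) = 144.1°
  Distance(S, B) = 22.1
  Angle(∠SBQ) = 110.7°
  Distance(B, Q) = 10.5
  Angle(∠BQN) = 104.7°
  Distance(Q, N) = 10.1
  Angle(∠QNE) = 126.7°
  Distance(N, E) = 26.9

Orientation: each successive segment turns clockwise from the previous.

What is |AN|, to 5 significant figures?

31.452

W is at the origin; WP runs at -87.5° with length 16.1, so P = (0.70227, -16.085). ∠WPA = 47.7° gives PA at 140.20° from the x-axis; with |PA| = 12.8, A = (-9.1318, -7.8913). PA is perpendicular to AS, so AS runs at 50.200°; with |AS| = 16.4, S = (1.3660, 4.7086). ∠ASB = 144.1° gives SB at 14.300° from the x-axis; with |SB| = 22.1, B = (22.781, 10.167). ∠SBQ = 110.7° gives BQ at -55.000° from the x-axis; with |BQ| = 10.5, Q = (28.804, 1.5662). ∠BQN = 104.7° gives QN at -130.30° from the x-axis; with |QN| = 10.1, N = (22.271, -6.1368). Then |AN| = |N − A| = 31.452.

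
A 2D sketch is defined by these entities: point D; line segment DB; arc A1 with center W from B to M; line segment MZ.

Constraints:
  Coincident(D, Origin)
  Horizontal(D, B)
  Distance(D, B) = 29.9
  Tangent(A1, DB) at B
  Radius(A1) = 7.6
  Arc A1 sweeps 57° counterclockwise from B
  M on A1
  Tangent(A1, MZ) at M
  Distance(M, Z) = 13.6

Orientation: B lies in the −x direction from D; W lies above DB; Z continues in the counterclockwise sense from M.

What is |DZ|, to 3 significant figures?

21.9

D is at the origin; D and B share the same y with |DB| = 29.9 and B on the −x side, so B = (-29.9, 0.00). Tangency of A1 to DB means the radius WB is perpendicular to DB, so W = B + (0, 7.6) = (-29.9, 7.60). On A1, B sits at bearing -90° from W; a 57° counterclockwise sweep puts M at bearing -33°, so M = W + 7.6·(cos -33°, sin -33°) = (-23.5, 3.46). The tangent condition forces WM to be normal to MZ, so MZ runs along (−sin -33°, cos -33°); with |MZ| = 13.6, Z = (-16.1, 14.9). Then |DZ| = |Z − D| = 21.9.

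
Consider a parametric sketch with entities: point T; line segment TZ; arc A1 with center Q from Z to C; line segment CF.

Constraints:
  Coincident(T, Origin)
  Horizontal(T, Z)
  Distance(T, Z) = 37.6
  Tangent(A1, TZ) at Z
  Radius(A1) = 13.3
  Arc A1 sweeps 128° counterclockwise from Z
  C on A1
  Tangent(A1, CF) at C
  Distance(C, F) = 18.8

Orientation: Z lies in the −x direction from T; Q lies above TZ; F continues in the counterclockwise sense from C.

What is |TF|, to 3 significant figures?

53.1

T is at the origin; TZ is horizontal with |TZ| = 37.6 and Z on the −x side, so Z = (-37.6, 0.00). The tangent condition forces QZ to be normal to TZ, so Q = Z + (0, 13.3) = (-37.6, 13.3). On A1, Z sits at bearing -90° from Q; a 128° counterclockwise sweep puts C at bearing 38°, so C = Q + 13.3·(cos 38°, sin 38°) = (-27.1, 21.5). Tangency of A1 to CF means the radius QC is perpendicular to CF, so CF runs along (−sin 38°, cos 38°); with |CF| = 18.8, F = (-38.7, 36.3). Then |TF| = |F − T| = 53.1.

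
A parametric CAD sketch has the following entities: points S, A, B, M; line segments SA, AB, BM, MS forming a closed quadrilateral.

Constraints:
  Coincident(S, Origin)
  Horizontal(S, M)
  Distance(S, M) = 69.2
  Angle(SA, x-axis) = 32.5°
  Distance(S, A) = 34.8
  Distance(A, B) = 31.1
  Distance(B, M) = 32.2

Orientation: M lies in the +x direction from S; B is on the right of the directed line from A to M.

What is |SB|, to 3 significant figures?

40.4

Checks: |AB| = 31.10 ✓; |BM| = 32.20 ✓.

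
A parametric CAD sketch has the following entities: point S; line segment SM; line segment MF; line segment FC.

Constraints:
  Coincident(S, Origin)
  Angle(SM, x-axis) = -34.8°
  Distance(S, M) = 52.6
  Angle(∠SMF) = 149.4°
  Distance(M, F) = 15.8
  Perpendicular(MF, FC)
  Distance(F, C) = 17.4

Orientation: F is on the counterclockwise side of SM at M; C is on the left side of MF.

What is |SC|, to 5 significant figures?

61.790

∠SMF = 149.4°, so MF runs at -34.8° + (180° − 149.4°) = -4.2000° from the x-axis; with |MF| = 15.8, F = M + 15.8·(cos -4.2000°, sin -4.2000°) = (58.950, -31.177). MF ⟂ FC; with |FC| = 17.4 on the left of MF, C = F + 17.4·(0.073238, 0.99731) = (60.224, -13.823). Then |SC| = |C − S| = 61.790.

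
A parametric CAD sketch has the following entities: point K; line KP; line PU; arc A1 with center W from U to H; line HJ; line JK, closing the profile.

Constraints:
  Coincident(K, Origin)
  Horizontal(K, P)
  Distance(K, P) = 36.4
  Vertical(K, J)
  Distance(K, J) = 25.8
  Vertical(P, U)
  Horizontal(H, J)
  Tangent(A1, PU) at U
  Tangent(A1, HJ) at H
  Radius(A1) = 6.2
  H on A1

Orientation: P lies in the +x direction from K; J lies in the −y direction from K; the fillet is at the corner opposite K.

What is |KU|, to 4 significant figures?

41.34

K is at the origin; KP is horizontal with |KP| = 36.4 and P on the +x side, so P = (36.40, 0.000). K and J share the same x with |KJ| = 25.8 and J on the −y side, so J = (0.000, -25.80). The virtual corner opposite K is at (36.40, -25.80). Since A1 is tangent to PU there, WU ⟂ PU and the tangent condition forces WH to be normal to HJ, with radius 6.2, so the center W sits 6.2 in from both sides at W = (30.20, -19.60). That places the tangent points at U = (36.40, -19.60) on PU and H = (30.20, -25.80) on HJ. Then |KU| = |U − K| = 41.34.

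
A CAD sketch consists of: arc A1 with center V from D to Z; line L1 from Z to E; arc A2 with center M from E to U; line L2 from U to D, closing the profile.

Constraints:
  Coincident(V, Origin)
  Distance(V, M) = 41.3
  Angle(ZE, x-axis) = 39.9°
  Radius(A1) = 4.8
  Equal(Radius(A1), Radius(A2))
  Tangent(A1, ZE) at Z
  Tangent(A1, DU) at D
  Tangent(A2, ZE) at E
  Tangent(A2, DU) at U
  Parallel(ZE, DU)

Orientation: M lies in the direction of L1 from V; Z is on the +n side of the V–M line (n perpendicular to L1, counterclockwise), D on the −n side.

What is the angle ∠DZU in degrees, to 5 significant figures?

76.914°

Tangency of A1 to both parallel lines with radius 4.8 puts Z and D at V ± 4.8·n: Z = (-3.0790, 3.6824), D = (3.0790, -3.6824). Equal radii place E and U the same way about M: E = M + 4.8·n = (28.605, 30.174), U = M − 4.8·n = (34.763, 22.809). Then cos ∠DZU = ZD·ZU / (|ZD||ZU|), giving 76.914°.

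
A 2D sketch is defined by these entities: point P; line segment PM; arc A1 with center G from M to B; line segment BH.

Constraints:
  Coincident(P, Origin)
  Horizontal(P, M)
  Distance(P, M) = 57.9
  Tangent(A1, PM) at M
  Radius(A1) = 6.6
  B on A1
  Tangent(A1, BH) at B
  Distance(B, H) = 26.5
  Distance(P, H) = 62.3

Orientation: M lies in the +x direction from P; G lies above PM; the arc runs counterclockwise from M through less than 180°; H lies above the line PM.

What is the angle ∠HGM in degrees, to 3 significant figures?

169°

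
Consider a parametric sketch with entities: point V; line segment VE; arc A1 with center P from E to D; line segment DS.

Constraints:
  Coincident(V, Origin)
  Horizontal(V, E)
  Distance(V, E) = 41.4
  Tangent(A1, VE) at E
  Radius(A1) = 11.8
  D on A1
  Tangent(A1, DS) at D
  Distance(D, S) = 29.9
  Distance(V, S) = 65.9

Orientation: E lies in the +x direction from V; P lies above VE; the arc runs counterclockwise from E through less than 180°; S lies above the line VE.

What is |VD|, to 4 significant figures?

54.70

V is at the origin; VE is horizontal with |VE| = 41.4 and E on the +x side, so E = (41.40, 0.000). Tangency of A1 to VE means the radius PE is perpendicular to VE, so P = E + (0, 11.8) = (41.40, 11.80). Since PD ⟂ DS (tangency), |PS| = √(11.8² + 29.9²) = 32.14 regardless of where D sits on A1. So S lies on both circle(V, 65.9) and circle(P, 32.14); the above-VE intersection is S = (50.18, 42.72). D is the foot of the tangent from S: D = (53.14, 12.97).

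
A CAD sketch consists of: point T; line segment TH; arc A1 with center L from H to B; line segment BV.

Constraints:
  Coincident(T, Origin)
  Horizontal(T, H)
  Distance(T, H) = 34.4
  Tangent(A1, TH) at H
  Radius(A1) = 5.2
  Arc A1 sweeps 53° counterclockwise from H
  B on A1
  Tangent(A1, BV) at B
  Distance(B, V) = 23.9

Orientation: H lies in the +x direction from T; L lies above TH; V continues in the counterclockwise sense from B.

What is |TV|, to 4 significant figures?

57.01

T is at the origin; T and H share the same y with |TH| = 34.4 and H on the +x side, so H = (34.40, 0.000). A1 meets TH tangentially, so LH is at right angles to TH, so L = H + (0, 5.2) = (34.40, 5.200). On A1, H sits at bearing -90° from L; a 53° counterclockwise sweep puts B at bearing -37°, so B = L + 5.2·(cos -37°, sin -37°) = (38.55, 2.071). Tangency of A1 to BV means the radius LB is perpendicular to BV, so BV runs along (−sin -37°, cos -37°); with |BV| = 23.9, V = (52.94, 21.16). Then |TV| = |V − T| = 57.01.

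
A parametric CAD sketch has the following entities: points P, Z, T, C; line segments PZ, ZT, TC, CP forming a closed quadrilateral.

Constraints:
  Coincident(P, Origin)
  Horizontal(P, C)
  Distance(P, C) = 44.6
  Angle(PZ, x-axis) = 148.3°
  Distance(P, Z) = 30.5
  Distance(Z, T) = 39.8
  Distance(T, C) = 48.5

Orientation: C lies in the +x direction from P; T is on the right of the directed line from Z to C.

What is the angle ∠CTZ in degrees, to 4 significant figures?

109.6°

P is at the origin; P and C share the same y with |PC| = 44.6 and C in +x, so C = (44.6, 0). PZ runs at 148.3° with |PZ| = 30.5, so Z = (-25.95, 16.03). T is determined by |ZT| = 39.8 and |TC| = 48.5 together: it lies at the intersection of circle(Z, 39.8) and circle(C, 48.5). With |ZC| = 72.35, the foot of the radical line on ZC is 30.86 from Z and the perpendicular offset is √(39.8² − 30.86²) = 25.13. Taking the right-of-ZC solution: T = (-1.419, -15.31).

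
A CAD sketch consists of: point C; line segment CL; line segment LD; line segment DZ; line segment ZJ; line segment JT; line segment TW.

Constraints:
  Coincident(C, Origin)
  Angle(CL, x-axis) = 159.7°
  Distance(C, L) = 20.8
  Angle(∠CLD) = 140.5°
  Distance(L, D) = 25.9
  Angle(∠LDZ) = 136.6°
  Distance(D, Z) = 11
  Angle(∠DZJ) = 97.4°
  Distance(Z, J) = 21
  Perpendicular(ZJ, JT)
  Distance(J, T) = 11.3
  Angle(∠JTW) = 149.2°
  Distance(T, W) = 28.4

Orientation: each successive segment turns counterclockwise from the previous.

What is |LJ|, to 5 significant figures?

32.664

C is at the origin; CL runs at 159.7° with length 20.8, so L = (-19.508, 7.2163). ∠CLD = 140.5° gives LD at -160.80° from the x-axis; with |LD| = 25.9, D = (-43.967, -1.3014). ∠LDZ = 136.6° gives DZ at -117.40° from the x-axis; with |DZ| = 11.0, Z = (-49.030, -11.067). ∠DZJ = 97.4° gives ZJ at -34.800° from the x-axis; with |ZJ| = 21.0, J = (-31.786, -23.052). Then |LJ| = |J − L| = 32.664.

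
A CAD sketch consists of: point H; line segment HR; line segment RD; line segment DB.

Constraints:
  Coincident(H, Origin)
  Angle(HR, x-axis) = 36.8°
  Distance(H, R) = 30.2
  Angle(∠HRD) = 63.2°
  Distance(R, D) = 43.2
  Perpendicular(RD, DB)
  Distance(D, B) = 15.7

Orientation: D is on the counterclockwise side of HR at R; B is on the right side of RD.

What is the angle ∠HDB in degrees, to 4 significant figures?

132.3°

H is at the origin; HR runs at 36.8° with length 30.2, so R = 30.2·(cos 36.8°, sin 36.8°) = (24.18, 18.09). ∠HRD = 63.2°, so RD runs at 36.8° + (180° − 63.2°) = 153.6° from the x-axis; with |RD| = 43.2, D = R + 43.2·(cos 153.6°, sin 153.6°) = (-14.51, 37.30). The perpendicularity gives DB at right angles to RD; with |DB| = 15.7 on the right of RD, B = D + 15.7·(0.4446, 0.8957) = (-7.532, 51.36). Then cos ∠HDB = DH·DB / (|DH||DB|), giving 132.3°.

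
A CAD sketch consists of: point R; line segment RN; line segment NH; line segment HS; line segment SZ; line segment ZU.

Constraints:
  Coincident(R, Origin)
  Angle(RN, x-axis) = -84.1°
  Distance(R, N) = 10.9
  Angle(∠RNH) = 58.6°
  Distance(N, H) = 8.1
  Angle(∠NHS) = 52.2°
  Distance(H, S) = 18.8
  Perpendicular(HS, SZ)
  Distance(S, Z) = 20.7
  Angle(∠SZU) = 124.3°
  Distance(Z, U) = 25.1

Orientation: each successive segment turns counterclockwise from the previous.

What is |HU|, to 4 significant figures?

34.90

R is at the origin; RN runs at -84.1° with length 10.9, so N = (1.120, -10.84). ∠RNH = 58.6° gives NH at 37.30° from the x-axis; with |NH| = 8.1, H = (7.564, -5.934). ∠NHS = 52.2° gives HS at 165.1° from the x-axis; with |HS| = 18.8, S = (-10.60, -1.100). HS is perpendicular to SZ, so SZ runs at -104.9°; with |SZ| = 20.7, Z = (-15.93, -21.10). ∠SZU = 124.3° gives ZU at -49.20° from the x-axis; with |ZU| = 25.1, U = (0.4741, -40.10). Then |HU| = |U − H| = 34.90.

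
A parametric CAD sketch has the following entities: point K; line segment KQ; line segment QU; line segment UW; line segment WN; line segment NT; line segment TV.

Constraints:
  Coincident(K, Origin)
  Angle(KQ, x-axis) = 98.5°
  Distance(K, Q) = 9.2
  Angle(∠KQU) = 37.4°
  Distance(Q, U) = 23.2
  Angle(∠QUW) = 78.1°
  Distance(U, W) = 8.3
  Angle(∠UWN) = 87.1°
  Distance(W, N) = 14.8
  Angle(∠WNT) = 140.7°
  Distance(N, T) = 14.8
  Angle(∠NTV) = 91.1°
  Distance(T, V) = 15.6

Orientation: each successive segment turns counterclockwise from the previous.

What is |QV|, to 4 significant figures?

20.26

∠WNT = 140.7° gives NT at 115.2° from the x-axis; with |NT| = 14.8, T = (-7.331, 14.11). ∠NTV = 91.1° gives TV at -155.9° from the x-axis; with |TV| = 15.6, V = (-21.57, 7.737). Then |QV| = |V − Q| = 20.26.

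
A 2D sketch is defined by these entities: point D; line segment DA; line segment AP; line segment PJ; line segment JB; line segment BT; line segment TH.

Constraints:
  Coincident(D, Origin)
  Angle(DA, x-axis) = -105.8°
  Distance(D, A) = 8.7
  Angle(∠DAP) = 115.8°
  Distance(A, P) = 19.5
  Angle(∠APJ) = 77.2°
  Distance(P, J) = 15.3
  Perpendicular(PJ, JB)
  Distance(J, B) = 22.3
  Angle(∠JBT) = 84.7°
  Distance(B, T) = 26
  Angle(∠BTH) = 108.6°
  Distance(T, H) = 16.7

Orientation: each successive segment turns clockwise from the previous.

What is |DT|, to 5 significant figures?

23.411

D is at the origin; DA runs at -105.8° with length 8.7, so A = (-2.3688, -8.3713). ∠DAP = 115.8° gives AP at -170.00° from the x-axis; with |AP| = 19.5, P = (-21.573, -11.757). ∠APJ = 77.2° gives PJ at 87.200° from the x-axis; with |PJ| = 15.3, J = (-20.825, 3.5243). The perpendicularity gives JB at right angles to PJ, so JB runs at -2.8000°; with |JB| = 22.3, B = (1.4482, 2.4349). ∠JBT = 84.7° gives BT at -98.100° from the x-axis; with |BT| = 26.0, T = (-2.2152, -23.306). Then |DT| = |T − D| = 23.411.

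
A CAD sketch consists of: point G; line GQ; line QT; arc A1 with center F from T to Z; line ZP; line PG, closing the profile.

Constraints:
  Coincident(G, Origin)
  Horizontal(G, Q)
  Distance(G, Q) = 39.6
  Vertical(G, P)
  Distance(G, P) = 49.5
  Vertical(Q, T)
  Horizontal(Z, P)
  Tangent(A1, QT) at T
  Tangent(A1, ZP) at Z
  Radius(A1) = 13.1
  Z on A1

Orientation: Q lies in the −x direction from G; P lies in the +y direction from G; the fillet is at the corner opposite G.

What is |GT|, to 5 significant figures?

53.788

G is at the origin; G and Q share the same y with |GQ| = 39.6 and Q on the −x side, so Q = (-39.600, 0.0000). GP is vertical with |GP| = 49.5 and P on the +y side, so P = (0.0000, 49.500). The virtual corner opposite G is at (-39.600, 49.500). A1 meets QT tangentially, so FT is at right angles to QT and the tangent condition forces FZ to be normal to ZP, with radius 13.1, so the center F sits 13.1 in from both sides at F = (-26.500, 36.400). That places the tangent points at T = (-39.600, 36.400) on QT and Z = (-26.500, 49.500) on ZP. Then |GT| = |T − G| = 53.788.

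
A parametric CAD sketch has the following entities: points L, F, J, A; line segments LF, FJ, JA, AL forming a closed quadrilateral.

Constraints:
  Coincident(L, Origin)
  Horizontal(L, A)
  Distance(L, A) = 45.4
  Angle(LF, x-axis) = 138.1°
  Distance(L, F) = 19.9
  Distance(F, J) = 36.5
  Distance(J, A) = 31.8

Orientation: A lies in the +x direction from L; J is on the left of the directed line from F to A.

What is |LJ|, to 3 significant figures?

29.3

Checks: |FJ| = 36.50 ✓; |JA| = 31.80 ✓.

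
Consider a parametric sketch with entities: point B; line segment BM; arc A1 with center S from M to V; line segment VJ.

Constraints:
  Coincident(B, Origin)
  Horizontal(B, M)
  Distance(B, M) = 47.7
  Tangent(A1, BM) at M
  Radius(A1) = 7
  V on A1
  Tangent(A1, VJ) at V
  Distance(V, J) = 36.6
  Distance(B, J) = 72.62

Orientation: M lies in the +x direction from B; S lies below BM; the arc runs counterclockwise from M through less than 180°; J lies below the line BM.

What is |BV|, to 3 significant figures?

42.8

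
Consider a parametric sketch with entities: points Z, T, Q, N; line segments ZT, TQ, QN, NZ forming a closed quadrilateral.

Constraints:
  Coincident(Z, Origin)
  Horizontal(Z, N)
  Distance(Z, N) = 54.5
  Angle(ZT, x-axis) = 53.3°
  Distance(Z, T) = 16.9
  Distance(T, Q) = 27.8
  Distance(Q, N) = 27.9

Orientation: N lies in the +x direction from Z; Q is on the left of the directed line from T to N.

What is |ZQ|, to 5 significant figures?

42.571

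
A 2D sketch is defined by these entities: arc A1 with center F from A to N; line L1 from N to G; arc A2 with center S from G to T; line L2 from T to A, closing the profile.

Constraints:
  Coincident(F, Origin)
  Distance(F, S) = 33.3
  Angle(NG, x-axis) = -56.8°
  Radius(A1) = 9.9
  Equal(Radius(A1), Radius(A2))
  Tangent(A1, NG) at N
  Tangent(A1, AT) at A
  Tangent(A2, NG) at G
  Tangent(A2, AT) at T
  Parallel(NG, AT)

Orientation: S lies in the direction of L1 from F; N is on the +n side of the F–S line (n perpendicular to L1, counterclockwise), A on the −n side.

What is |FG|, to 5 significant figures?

34.740

The slot axis is L1's direction at -56.8°, so u = (cos -56.8°, sin -56.8°) = (0.54756, -0.83676) and n = (−sin -56.8°, cos -56.8°) = (0.83676, 0.54756). F is at the origin and S lies 33.3 along u from F, so S = 33.3·u = (18.234, -27.864). Tangency of A1 to both parallel lines with radius 9.9 puts N and A at F ± 9.9·n: N = (8.2840, 5.4209), A = (-8.2840, -5.4209). Equal radii place G and T the same way about S: G = S + 9.9·n = (26.518, -22.443), T = S − 9.9·n = (9.9499, -33.285). Then |FG| = |G − F| = 34.740.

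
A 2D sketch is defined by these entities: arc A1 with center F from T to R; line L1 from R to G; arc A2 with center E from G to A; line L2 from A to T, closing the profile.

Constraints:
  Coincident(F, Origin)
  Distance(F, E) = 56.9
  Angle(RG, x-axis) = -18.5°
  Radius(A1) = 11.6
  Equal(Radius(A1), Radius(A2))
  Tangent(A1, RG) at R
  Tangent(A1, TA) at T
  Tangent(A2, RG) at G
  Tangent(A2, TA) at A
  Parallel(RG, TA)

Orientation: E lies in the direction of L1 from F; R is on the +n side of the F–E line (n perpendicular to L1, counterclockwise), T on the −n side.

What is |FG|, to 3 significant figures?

58.1

The slot axis is L1's direction at -18.5°, so u = (cos -18.5°, sin -18.5°) = (0.948, -0.317) and n = (−sin -18.5°, cos -18.5°) = (0.317, 0.948). F is at the origin and E lies 56.9 along u from F, so E = 56.9·u = (54.0, -18.1). Tangency of A1 to both parallel lines with radius 11.6 puts R and T at F ± 11.6·n: R = (3.68, 11.0), T = (-3.68, -11.0). Equal radii place G and A the same way about E: G = E + 11.6·n = (57.6, -7.05), A = E − 11.6·n = (50.3, -29.1). Then |FG| = |G − F| = 58.1.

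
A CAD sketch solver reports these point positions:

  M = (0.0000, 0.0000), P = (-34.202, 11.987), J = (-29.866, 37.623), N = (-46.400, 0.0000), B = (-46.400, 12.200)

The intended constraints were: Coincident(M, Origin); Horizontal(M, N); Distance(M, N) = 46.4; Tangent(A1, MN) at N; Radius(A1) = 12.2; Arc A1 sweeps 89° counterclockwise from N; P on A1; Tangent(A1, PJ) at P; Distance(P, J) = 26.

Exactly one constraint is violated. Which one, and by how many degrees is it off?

Tangent(A1, PJ) at P — off by 8.60°.

M = (0.00, 0.00) ✓; M.y = 0.00, N.y = 0.00 ✓; |MN| = 46.40 ✓; ∠(BN, NM) = 90.00° ✓; |BN| = 12.20 ✓; bearing(B→P) − bearing(B→N) = 89.00° ✓; |BP| = 12.20 ✓; ∠(BP, PJ) = 98.60° ✗; |PJ| = 26.00 ✓.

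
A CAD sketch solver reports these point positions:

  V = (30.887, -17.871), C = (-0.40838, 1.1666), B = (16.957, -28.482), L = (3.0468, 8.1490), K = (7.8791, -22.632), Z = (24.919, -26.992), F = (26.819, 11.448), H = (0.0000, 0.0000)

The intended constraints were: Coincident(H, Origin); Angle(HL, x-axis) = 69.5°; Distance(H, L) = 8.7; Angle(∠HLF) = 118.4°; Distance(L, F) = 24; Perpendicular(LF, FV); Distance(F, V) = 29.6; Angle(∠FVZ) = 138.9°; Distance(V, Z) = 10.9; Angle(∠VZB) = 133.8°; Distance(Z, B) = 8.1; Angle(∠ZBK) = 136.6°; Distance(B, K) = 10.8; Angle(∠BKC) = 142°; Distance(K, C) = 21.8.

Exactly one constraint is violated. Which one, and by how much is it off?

Distance(K, C) = 21.8 — off by 3.40.

H = (0.00, 0.00) ✓; HL at 69.50° ✓; |HL| = 8.700 ✓; ∠HLF = 118.4° ✓; |LF| = 24.00 ✓; ∠(LF, FV) = 90.00° ✓; |FV| = 29.60 ✓; ∠FVZ = 138.9° ✓; |VZ| = 10.90 ✓; ∠VZB = 133.8° ✓; |ZB| = 8.100 ✓; ∠ZBK = 136.6° ✓; |BK| = 10.80 ✓; ∠BKC = 142.0° ✓; |KC| = 25.20 ✗.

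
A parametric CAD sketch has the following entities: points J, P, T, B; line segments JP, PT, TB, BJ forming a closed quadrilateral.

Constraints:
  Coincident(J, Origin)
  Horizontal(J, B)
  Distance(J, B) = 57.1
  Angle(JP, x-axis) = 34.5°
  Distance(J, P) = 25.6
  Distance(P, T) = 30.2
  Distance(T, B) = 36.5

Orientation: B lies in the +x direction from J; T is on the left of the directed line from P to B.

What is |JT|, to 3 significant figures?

55.7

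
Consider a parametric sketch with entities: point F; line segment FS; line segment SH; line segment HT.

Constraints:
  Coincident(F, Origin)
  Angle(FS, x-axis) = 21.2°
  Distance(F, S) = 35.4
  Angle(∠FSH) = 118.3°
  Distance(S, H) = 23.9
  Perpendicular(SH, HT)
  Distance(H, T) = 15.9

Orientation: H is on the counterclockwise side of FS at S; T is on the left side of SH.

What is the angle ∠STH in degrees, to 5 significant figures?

56.365°

F is at the origin; FS runs at 21.2° with length 35.4, so S = 35.4·(cos 21.2°, sin 21.2°) = (33.004, 12.802). ∠FSH = 118.3°, so SH runs at 21.2° + (180° − 118.3°) = 82.900° from the x-axis; with |SH| = 23.9, H = S + 23.9·(cos 82.900°, sin 82.900°) = (35.958, 36.518). SH ⟂ HT; with |HT| = 15.9 on the left of SH, T = H + 15.9·(-0.99233, 0.12360) = (20.180, 38.484). Then cos ∠STH = TS·TH / (|TS||TH|), giving 56.365°.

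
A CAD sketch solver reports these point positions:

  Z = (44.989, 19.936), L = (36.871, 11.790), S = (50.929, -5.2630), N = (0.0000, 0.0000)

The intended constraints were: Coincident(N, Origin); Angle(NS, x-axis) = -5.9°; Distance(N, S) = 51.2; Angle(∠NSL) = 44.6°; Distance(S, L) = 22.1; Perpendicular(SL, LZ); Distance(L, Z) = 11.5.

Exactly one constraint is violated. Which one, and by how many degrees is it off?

Perpendicular(SL, LZ) — off by 5.60°.

N = (0.00, 0.00) ✓; NS at -5.900° ✓; |NS| = 51.20 ✓; ∠NSL = 44.60° ✓; |SL| = 22.10 ✓; ∠(SL, LZ) = 84.40° ✗; |LZ| = 11.50 ✓.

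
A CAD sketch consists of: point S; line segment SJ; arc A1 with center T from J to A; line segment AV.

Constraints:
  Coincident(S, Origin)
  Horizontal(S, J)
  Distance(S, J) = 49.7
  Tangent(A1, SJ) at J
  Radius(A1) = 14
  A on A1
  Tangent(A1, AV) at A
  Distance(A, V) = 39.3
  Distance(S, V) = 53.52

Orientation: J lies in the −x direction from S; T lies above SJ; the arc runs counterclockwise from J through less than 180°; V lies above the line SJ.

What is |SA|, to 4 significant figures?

37.64

Checks: ∠(TJ, JS) = 90.00° ✓; |TJ| = 14.00 ✓; |TA| = 14.00 ✓; ∠(TA, AV) = 90.00° ✓; |AV| = 39.30 ✓; |SV| = 53.52 ✓.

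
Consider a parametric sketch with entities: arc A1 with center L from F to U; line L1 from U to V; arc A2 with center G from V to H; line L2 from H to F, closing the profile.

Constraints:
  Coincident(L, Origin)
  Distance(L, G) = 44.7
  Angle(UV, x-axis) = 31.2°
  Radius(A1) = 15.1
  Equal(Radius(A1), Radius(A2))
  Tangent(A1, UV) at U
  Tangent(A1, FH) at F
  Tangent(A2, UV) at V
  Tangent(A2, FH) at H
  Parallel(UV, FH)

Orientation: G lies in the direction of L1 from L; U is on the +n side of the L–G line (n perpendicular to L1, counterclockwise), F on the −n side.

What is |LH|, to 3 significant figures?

47.2

The slot axis is L1's direction at 31.2°, so u = (cos 31.2°, sin 31.2°) = (0.855, 0.518) and n = (−sin 31.2°, cos 31.2°) = (-0.518, 0.855). L is at the origin and G lies 44.7 along u from L, so G = 44.7·u = (38.2, 23.2). Tangency of A1 to both parallel lines with radius 15.1 puts U and F at L ± 15.1·n: U = (-7.82, 12.9), F = (7.82, -12.9). Equal radii place V and H the same way about G: V = G + 15.1·n = (30.4, 36.1), H = G − 15.1·n = (46.1, 10.2). Then |LH| = |H − L| = 47.2.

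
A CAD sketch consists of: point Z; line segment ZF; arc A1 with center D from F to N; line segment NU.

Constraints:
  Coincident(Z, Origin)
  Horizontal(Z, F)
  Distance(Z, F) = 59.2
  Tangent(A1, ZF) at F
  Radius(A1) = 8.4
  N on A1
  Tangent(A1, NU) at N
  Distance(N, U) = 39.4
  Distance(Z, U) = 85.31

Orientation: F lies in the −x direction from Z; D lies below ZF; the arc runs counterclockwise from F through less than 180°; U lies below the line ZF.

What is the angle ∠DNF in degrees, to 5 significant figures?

47.732°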